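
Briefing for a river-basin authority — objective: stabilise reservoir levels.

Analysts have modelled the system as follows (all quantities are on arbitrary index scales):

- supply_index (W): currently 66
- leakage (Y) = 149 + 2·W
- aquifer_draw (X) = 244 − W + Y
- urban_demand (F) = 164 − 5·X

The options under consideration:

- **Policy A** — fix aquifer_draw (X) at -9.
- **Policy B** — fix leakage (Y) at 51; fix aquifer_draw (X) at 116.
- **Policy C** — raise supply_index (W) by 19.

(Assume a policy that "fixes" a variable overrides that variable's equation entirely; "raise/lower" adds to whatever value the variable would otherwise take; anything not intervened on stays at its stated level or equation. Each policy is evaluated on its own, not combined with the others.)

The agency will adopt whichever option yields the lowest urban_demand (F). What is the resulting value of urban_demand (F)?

-2226

Policy A (X := -9):
  W = 66
  Y = 149 + 2·66 = 281
  X = -9
  F = 164 − 5·(-9) = 209
Policy B (Y := 51, X := 116):
  W = 66
  Y = 51
  X = 116
  F = 164 − 5·116 = -416
Policy C (W + 19):
  W = 66 + 19 = 85
  Y = 149 + 2·85 = 319
  X = 244 − 85 + 319 = 478
  F = 164 − 5·478 = -2226
Comparing — Policy A: F=209, Policy B: F=-416, Policy C: F=-2226. Lowest is -2226 (Policy C).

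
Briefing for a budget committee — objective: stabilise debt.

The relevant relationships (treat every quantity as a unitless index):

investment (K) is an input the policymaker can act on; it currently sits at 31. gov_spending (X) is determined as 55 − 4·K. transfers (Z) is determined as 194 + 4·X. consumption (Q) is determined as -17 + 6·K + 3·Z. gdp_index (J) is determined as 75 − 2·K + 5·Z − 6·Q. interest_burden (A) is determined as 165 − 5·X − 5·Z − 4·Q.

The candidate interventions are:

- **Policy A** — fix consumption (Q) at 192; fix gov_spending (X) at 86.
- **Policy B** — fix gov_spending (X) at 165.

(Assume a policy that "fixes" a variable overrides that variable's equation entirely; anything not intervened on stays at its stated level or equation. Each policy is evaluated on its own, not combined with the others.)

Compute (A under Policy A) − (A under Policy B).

Policy A (Q := 192, X := 86):
  K = 31
  X = 86
  Z = 194 + 4·86 = 538
  Q = 192
  A = 165 − 5·86 − 5·538 − 4·192 = -3723
Policy B (X := 165):
  K = 31
  X = 165
  Z = 194 + 4·165 = 854
  Q = -17 + 6·31 + 3·854 = 2731
  A = 165 − 5·165 − 5·854 − 4·2731 = -15854
A: -3723 − (-15854) = 12131

12131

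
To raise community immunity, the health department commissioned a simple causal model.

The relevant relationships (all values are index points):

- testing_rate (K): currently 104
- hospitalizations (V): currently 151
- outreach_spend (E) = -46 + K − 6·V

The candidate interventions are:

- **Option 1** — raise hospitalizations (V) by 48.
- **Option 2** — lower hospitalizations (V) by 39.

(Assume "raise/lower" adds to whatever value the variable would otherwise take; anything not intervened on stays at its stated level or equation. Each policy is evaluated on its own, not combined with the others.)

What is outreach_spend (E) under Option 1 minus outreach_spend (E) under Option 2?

Option 1 (V + 48):
  K = 104
  V = 151 + 48 = 199
  E = -46 + 104 − 6·199 = -1136
Option 2 (V − 39):
  K = 104
  V = 151 − 39 = 112
  E = -46 + 104 − 6·112 = -614
E: -1136 − (-614) = -522

-522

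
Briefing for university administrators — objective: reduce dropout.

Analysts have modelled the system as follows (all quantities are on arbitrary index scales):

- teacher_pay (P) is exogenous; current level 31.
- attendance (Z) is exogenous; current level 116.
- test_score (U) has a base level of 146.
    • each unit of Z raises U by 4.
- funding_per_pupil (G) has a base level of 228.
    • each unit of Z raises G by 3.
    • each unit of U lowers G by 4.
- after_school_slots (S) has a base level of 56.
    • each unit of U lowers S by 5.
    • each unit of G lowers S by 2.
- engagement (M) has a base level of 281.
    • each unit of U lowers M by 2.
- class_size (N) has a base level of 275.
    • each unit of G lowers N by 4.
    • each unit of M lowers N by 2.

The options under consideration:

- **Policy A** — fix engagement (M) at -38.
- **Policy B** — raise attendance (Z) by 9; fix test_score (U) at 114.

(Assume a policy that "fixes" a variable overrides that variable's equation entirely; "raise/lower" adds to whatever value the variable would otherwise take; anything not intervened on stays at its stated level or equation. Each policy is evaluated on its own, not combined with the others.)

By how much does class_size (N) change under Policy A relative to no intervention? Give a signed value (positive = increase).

-1802

Baseline:
  Z = 116
  U = 146 + 4·116 = 610
  G = 228 + 3·116 − 4·610 = -1864
  M = 281 − 2·610 = -939
  N = 275 − 4·(-1864) − 2·(-939) = 9609
Policy A (M := -38):
  Z = 116
  U = 146 + 4·116 = 610
  G = 228 + 3·116 − 4·610 = -1864
  M = -38
  N = 275 − 4·(-1864) − 2·(-38) = 7807
Change in N: 7807 − 9609 = -1802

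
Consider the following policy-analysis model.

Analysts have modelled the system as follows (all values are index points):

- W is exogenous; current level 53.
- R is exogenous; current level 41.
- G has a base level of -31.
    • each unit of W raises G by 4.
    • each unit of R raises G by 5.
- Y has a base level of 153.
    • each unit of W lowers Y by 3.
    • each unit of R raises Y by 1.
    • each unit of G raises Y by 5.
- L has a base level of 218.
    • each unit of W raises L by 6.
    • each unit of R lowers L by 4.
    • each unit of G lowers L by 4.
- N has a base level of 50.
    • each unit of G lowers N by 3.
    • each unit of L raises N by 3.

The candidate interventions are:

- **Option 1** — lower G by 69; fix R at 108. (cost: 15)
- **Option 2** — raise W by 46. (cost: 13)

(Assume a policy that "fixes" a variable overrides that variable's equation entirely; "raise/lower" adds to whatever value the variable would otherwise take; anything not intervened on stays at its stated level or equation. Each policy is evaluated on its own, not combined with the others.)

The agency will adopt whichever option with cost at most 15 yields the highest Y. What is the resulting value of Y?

Option 1 (G − 69, R := 108):
  W = 53
  R = 108
  G = -31 + 4·53 + 5·108 (−69 from intervention) = 652
  Y = 153 − 3·53 + 108 + 5·652 = 3362
Option 2 (W + 46):
  W = 53 + 46 = 99
  R = 41
  G = -31 + 4·99 + 5·41 = 570
  Y = 153 − 3·99 + 41 + 5·570 = 2747
Comparing — Option 1: Y=3362, Option 2: Y=2747. Highest is 3362 (Option 1).

3362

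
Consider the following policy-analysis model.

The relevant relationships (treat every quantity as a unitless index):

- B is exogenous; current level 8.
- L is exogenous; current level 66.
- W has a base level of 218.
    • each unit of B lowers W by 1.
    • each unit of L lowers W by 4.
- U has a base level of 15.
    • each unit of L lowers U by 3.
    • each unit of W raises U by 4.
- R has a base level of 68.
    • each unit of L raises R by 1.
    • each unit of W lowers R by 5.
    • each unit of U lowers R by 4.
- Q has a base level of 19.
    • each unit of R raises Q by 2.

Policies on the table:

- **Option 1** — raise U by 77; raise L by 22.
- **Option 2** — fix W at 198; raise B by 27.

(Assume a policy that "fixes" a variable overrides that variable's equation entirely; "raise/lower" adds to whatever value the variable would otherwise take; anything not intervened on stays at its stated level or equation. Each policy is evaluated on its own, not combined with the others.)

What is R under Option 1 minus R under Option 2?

7118

Option 1 (U + 77, L + 22):
  B = 8
  L = 66 + 22 = 88
  W = 218 − 8 − 4·88 = -142
  U = 15 − 3·88 + 4·(-142) (+77 from intervention) = -740
  R = 68 + 88 − 5·(-142) − 4·(-740) = 3826
Option 2 (W := 198, B + 27):
  B = 8 + 27 = 35
  L = 66
  W = 198
  U = 15 − 3·66 + 4·198 = 609
  R = 68 + 66 − 5·198 − 4·609 = -3292
R: 3826 − (-3292) = 7118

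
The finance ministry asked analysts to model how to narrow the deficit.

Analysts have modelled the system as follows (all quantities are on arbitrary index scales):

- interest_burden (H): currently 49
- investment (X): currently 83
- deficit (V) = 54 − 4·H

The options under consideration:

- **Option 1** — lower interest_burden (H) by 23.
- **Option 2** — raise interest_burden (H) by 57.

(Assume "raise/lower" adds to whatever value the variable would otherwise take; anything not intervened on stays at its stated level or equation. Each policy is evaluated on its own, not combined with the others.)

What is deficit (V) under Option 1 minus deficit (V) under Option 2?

Option 1 (H − 23):
  H = 49 − 23 = 26
  V = 54 − 4·26 = -50
Option 2 (H + 57):
  H = 49 + 57 = 106
  V = 54 − 4·106 = -370
V: -50 − (-370) = 320

320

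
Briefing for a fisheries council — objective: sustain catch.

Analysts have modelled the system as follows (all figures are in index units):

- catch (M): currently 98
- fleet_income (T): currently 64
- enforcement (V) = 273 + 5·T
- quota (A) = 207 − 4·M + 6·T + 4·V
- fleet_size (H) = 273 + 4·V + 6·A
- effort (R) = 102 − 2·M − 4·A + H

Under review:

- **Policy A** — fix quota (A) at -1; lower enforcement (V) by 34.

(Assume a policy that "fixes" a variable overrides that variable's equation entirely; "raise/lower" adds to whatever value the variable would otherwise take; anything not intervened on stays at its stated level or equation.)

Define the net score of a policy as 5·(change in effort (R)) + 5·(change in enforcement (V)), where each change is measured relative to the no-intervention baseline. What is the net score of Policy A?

Baseline:
  M = 98
  T = 64
  V = 273 + 5·64 = 593
  A = 207 − 4·98 + 6·64 + 4·593 = 2571
  H = 273 + 4·593 + 6·2571 = 18071
  R = 102 − 2·98 − 4·2571 + 18071 = 7693
Policy A (A := -1, V − 34):
  M = 98
  T = 64
  V = 273 + 5·64 (−34 from intervention) = 559
  A = -1
  H = 273 + 4·559 + 6·(-1) = 2503
  R = 102 − 2·98 − 4·(-1) + 2503 = 2413
ΔR = 2413 − 7693 = -5280; ΔV = 559 − 593 = -34
Score = 5·(-5280) + 5·(-34) = -26570

-26570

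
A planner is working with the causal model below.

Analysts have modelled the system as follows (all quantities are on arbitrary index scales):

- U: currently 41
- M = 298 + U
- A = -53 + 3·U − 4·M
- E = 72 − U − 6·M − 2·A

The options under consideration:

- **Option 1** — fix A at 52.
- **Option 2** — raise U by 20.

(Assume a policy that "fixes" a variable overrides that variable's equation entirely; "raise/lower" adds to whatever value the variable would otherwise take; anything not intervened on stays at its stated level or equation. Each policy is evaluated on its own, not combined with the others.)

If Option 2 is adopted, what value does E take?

469

Option 2 (U + 20):
  U = 41 + 20 = 61
  M = 298 + 61 = 359
  A = -53 + 3·61 − 4·359 = -1306
  E = 72 − 61 − 6·359 − 2·(-1306) = 469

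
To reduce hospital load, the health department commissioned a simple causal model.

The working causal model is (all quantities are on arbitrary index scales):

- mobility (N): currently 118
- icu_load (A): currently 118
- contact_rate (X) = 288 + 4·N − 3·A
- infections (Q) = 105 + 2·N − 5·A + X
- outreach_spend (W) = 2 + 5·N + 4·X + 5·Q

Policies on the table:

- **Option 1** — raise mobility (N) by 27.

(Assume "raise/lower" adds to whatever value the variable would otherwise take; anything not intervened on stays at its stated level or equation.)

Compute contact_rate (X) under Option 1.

Option 1 (N + 27):
  N = 118 + 27 = 145
  A = 118
  X = 288 + 4·145 − 3·118 = 514

514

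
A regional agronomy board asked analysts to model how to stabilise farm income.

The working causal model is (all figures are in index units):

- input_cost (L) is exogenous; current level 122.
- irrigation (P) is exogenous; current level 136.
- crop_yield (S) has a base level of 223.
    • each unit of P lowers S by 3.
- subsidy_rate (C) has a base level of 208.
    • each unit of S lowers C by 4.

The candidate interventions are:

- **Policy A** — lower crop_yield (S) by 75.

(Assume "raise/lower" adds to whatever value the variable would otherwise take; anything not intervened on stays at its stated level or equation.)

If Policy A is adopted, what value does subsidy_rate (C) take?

1248

Policy A (S − 75):
  P = 136
  S = 223 − 3·136 (−75 from intervention) = -260
  C = 208 − 4·(-260) = 1248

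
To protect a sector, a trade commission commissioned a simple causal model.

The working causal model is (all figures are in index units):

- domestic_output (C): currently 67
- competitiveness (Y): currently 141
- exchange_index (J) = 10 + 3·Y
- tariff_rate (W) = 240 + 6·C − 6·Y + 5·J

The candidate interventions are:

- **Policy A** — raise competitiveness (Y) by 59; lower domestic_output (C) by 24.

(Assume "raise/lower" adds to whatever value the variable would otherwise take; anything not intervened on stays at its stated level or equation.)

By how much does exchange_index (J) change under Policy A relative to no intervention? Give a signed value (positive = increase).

177

Baseline:
  Y = 141
  J = 10 + 3·141 = 433
Policy A (Y + 59, C − 24):
  Y = 141 + 59 = 200
  J = 10 + 3·200 = 610
Change in J: 610 − 433 = 177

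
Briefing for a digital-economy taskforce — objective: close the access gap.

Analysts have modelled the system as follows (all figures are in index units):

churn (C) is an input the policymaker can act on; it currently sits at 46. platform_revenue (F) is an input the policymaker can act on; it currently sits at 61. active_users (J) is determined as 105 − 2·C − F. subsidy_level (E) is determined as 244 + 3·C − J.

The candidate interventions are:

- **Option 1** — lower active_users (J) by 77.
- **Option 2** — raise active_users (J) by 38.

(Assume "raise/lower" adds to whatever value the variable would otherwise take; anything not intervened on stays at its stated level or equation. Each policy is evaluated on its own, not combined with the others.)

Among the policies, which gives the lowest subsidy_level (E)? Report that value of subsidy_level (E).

Option 1 (J − 77):
  C = 46
  F = 61
  J = 105 − 2·46 − 61 (−77 from intervention) = -125
  E = 244 + 3·46 − (-125) = 507
Option 2 (J + 38):
  C = 46
  F = 61
  J = 105 − 2·46 − 61 (+38 from intervention) = -10
  E = 244 + 3·46 − (-10) = 392
Comparing — Option 1: E=507, Option 2: E=392. Lowest is 392 (Option 2).

392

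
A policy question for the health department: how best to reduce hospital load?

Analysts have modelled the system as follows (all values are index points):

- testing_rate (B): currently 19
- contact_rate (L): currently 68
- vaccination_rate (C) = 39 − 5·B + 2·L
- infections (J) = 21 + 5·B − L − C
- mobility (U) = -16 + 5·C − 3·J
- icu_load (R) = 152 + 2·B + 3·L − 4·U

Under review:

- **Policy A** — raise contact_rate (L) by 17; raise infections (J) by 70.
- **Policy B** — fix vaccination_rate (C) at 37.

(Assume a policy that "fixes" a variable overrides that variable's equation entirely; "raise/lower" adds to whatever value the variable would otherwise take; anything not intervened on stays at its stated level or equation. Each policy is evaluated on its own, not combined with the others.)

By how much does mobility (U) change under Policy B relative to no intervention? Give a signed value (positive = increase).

-344

Baseline:
  B = 19
  L = 68
  C = 39 − 5·19 + 2·68 = 80
  J = 21 + 5·19 − 68 − 80 = -32
  U = -16 + 5·80 − 3·(-32) = 480
Policy B (C := 37):
  B = 19
  L = 68
  C = 37
  J = 21 + 5·19 − 68 − 37 = 11
  U = -16 + 5·37 − 3·11 = 136
Change in U: 136 − 480 = -344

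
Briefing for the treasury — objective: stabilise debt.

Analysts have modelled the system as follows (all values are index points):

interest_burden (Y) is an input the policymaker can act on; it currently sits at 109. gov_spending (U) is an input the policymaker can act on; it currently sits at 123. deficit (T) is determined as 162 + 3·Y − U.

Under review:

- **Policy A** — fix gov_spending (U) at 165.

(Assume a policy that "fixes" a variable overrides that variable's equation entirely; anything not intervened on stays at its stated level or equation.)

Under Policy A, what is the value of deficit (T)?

Policy A (U := 165):
  Y = 109
  U = 165
  T = 162 + 3·109 − 165 = 324

324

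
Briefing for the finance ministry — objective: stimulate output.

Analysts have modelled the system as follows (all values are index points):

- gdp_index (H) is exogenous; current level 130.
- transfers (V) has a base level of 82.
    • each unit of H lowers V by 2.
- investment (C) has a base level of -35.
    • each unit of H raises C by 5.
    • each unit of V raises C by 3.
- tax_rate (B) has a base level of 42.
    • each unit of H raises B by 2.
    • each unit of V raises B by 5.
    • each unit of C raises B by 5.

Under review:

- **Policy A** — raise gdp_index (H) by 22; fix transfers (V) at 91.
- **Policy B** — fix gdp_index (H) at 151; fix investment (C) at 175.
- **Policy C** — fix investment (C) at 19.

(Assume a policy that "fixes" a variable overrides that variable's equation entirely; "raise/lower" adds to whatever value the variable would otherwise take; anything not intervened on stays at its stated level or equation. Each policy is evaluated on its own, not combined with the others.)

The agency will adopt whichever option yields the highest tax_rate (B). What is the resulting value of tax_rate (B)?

5791

Policy A (H + 22, V := 91):
  H = 130 + 22 = 152
  V = 91
  C = -35 + 5·152 + 3·91 = 998
  B = 42 + 2·152 + 5·91 + 5·998 = 5791
Policy B (H := 151, C := 175):
  H = 151
  V = 82 − 2·151 = -220
  C = 175
  B = 42 + 2·151 + 5·(-220) + 5·175 = 119
Policy C (C := 19):
  H = 130
  V = 82 − 2·130 = -178
  C = 19
  B = 42 + 2·130 + 5·(-178) + 5·19 = -493
Comparing — Policy A: B=5791, Policy B: B=119, Policy C: B=-493. Highest is 5791 (Policy A).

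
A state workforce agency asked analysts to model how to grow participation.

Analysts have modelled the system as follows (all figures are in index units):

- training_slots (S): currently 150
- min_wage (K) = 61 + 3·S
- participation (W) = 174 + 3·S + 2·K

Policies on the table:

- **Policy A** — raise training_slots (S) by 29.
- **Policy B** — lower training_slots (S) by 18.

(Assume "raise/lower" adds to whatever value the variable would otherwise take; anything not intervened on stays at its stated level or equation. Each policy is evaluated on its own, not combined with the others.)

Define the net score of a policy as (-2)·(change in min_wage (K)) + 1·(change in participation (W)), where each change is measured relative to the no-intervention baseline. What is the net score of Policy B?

Baseline:
  S = 150
  K = 61 + 3·150 = 511
  W = 174 + 3·150 + 2·511 = 1646
Policy B (S − 18):
  S = 150 − 18 = 132
  K = 61 + 3·132 = 457
  W = 174 + 3·132 + 2·457 = 1484
ΔK = 457 − 511 = -54; ΔW = 1484 − 1646 = -162
Score = (-2)·(-54) + 1·(-162) = -54

-54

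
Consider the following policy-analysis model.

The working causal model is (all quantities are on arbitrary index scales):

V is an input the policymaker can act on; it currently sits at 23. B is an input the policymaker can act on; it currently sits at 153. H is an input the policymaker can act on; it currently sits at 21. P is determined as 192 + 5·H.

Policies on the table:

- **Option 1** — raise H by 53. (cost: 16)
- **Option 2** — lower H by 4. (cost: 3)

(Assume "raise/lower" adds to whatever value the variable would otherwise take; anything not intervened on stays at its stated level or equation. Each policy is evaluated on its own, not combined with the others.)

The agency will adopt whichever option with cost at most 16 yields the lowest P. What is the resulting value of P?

277

Option 1 (H + 53):
  H = 21 + 53 = 74
  P = 192 + 5·74 = 562
Option 2 (H − 4):
  H = 21 − 4 = 17
  P = 192 + 5·17 = 277
Comparing — Option 1: P=562, Option 2: P=277. Lowest is 277 (Option 2).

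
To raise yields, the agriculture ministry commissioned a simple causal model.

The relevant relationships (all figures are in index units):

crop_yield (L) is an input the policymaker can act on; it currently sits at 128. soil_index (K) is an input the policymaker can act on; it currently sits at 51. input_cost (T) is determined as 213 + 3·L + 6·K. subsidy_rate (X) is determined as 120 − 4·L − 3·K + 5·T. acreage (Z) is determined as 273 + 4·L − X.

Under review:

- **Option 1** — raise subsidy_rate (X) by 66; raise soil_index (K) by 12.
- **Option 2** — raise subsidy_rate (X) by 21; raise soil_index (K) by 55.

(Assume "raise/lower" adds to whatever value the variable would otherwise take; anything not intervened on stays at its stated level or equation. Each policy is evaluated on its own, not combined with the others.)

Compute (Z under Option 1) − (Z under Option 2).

Option 1 (X + 66, K + 12):
  L = 128
  K = 51 + 12 = 63
  T = 213 + 3·128 + 6·63 = 975
  X = 120 − 4·128 − 3·63 + 5·975 (+66 from intervention) = 4360
  Z = 273 + 4·128 − 4360 = -3575
Option 2 (X + 21, K + 55):
  L = 128
  K = 51 + 55 = 106
  T = 213 + 3·128 + 6·106 = 1233
  X = 120 − 4·128 − 3·106 + 5·1233 (+21 from intervention) = 5476
  Z = 273 + 4·128 − 5476 = -4691
Z: -3575 − (-4691) = 1116

1116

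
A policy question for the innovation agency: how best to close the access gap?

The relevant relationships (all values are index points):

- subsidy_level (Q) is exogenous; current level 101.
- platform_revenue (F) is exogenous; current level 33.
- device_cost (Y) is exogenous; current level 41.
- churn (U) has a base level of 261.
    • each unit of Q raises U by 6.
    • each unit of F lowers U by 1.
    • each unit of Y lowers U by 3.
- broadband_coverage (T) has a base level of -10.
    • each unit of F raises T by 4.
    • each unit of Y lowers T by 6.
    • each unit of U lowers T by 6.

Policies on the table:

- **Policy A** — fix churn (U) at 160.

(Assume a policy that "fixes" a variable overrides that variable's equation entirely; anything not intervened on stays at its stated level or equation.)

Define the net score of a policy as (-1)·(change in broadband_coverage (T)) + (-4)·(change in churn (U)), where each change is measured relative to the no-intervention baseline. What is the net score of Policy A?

-1102

Baseline:
  Q = 101
  F = 33
  Y = 41
  U = 261 + 6·101 − 33 − 3·41 = 711
  T = -10 + 4·33 − 6·41 − 6·711 = -4390
Policy A (U := 160):
  Q = 101
  F = 33
  Y = 41
  U = 160
  T = -10 + 4·33 − 6·41 − 6·160 = -1084
ΔT = -1084 − (-4390) = 3306; ΔU = 160 − 711 = -551
Score = (-1)·3306 + (-4)·(-551) = -1102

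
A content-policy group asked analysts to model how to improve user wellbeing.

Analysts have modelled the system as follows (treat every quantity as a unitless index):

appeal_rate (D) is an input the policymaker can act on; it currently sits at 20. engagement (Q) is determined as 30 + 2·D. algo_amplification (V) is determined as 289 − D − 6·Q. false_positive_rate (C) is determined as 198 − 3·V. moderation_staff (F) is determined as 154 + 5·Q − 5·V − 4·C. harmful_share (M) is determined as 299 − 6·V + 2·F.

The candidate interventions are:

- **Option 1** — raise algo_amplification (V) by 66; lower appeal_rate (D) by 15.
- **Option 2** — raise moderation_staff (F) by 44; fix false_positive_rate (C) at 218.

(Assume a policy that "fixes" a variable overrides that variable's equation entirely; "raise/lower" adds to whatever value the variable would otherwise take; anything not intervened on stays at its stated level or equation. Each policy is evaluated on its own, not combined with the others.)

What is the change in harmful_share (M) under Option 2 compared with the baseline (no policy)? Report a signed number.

Baseline:
  D = 20
  Q = 30 + 2·20 = 70
  V = 289 − 20 − 6·70 = -151
  C = 198 − 3·(-151) = 651
  F = 154 + 5·70 − 5·(-151) − 4·651 = -1345
  M = 299 − 6·(-151) + 2·(-1345) = -1485
Option 2 (F + 44, C := 218):
  D = 20
  Q = 30 + 2·20 = 70
  V = 289 − 20 − 6·70 = -151
  C = 218
  F = 154 + 5·70 − 5·(-151) − 4·218 (+44 from intervention) = 431
  M = 299 − 6·(-151) + 2·431 = 2067
Change in M: 2067 − (-1485) = 3552

3552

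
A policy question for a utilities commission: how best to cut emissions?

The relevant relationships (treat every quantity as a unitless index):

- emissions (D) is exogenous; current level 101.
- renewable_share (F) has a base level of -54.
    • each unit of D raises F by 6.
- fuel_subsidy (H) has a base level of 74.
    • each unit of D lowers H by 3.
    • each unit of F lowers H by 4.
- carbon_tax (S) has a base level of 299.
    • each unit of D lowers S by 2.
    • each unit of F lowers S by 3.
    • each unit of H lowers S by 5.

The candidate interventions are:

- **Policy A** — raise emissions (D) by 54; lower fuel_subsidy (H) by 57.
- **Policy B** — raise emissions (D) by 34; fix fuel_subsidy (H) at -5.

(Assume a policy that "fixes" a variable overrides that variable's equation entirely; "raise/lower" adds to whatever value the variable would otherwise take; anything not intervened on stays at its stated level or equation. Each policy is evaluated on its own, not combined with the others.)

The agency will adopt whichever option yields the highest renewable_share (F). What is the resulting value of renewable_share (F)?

876

Policy A (D + 54, H − 57):
  D = 101 + 54 = 155
  F = -54 + 6·155 = 876
Policy B (D + 34, H := -5):
  D = 101 + 34 = 135
  F = -54 + 6·135 = 756
Comparing — Policy A: F=876, Policy B: F=756. Highest is 876 (Policy A).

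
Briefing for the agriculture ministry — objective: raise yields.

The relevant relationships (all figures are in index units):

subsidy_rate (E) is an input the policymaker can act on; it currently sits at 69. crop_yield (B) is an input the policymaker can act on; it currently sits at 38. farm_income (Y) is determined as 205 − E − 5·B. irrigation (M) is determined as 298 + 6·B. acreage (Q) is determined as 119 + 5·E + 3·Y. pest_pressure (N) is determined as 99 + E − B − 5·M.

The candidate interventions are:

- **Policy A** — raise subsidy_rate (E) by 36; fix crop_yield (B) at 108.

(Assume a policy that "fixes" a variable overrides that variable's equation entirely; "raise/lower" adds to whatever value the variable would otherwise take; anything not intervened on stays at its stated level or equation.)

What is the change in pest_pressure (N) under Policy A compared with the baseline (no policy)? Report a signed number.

Baseline:
  E = 69
  B = 38
  M = 298 + 6·38 = 526
  N = 99 + 69 − 38 − 5·526 = -2500
Policy A (E + 36, B := 108):
  E = 69 + 36 = 105
  B = 108
  M = 298 + 6·108 = 946
  N = 99 + 105 − 108 − 5·946 = -4634
Change in N: -4634 − (-2500) = -2134

-2134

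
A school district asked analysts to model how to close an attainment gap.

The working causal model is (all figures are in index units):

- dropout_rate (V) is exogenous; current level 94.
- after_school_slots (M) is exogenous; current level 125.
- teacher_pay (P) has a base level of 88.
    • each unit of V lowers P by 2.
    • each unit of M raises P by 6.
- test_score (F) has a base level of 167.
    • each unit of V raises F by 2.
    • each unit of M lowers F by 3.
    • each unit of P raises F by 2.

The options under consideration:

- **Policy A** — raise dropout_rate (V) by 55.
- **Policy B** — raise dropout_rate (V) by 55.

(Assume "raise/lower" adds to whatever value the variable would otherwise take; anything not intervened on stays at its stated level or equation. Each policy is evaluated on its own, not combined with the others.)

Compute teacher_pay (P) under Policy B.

Policy B (V + 55):
  V = 94 + 55 = 149
  M = 125
  P = 88 − 2·149 + 6·125 = 540

540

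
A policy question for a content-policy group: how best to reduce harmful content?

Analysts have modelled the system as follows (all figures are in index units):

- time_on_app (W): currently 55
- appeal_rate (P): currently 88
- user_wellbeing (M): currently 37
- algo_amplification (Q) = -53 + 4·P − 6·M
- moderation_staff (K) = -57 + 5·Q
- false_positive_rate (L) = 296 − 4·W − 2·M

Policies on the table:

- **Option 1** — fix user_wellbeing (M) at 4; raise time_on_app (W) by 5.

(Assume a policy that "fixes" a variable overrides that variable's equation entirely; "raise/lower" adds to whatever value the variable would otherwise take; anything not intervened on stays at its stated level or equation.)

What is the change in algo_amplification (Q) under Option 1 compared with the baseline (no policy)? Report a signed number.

198

Baseline:
  P = 88
  M = 37
  Q = -53 + 4·88 − 6·37 = 77
Option 1 (M := 4, W + 5):
  P = 88
  M = 4
  Q = -53 + 4·88 − 6·4 = 275
Change in Q: 275 − 77 = 198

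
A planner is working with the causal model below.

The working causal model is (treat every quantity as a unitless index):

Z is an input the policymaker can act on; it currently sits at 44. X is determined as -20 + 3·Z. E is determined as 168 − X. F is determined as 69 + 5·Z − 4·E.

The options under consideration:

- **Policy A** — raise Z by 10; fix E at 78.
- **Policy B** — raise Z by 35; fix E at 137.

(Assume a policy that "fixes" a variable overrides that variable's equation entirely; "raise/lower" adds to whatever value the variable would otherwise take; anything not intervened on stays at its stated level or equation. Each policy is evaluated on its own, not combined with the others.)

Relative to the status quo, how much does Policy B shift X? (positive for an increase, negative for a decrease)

105

Baseline:
  Z = 44
  X = -20 + 3·44 = 112
Policy B (Z + 35, E := 137):
  Z = 44 + 35 = 79
  X = -20 + 3·79 = 217
Change in X: 217 − 112 = 105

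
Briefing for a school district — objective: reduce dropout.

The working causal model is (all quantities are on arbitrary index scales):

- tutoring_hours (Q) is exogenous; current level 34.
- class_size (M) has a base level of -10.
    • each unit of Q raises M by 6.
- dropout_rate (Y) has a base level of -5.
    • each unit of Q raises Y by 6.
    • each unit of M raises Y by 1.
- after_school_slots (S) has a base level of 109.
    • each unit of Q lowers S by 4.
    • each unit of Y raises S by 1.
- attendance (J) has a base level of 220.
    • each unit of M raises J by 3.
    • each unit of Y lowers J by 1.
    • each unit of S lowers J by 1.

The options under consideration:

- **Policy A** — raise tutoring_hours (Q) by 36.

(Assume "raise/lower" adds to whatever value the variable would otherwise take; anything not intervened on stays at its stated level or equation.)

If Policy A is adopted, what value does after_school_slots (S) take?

Policy A (Q + 36):
  Q = 34 + 36 = 70
  M = -10 + 6·70 = 410
  Y = -5 + 6·70 + 410 = 825
  S = 109 − 4·70 + 825 = 654

654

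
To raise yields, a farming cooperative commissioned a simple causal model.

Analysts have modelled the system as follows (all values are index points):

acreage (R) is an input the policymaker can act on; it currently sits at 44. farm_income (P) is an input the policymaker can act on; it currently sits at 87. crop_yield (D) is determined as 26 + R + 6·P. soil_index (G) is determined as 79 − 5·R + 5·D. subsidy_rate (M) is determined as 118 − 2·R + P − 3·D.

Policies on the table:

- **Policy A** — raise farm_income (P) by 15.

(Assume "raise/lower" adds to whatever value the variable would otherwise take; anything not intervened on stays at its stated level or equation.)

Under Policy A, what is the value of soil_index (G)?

3269

Policy A (P + 15):
  R = 44
  P = 87 + 15 = 102
  D = 26 + 44 + 6·102 = 682
  G = 79 − 5·44 + 5·682 = 3269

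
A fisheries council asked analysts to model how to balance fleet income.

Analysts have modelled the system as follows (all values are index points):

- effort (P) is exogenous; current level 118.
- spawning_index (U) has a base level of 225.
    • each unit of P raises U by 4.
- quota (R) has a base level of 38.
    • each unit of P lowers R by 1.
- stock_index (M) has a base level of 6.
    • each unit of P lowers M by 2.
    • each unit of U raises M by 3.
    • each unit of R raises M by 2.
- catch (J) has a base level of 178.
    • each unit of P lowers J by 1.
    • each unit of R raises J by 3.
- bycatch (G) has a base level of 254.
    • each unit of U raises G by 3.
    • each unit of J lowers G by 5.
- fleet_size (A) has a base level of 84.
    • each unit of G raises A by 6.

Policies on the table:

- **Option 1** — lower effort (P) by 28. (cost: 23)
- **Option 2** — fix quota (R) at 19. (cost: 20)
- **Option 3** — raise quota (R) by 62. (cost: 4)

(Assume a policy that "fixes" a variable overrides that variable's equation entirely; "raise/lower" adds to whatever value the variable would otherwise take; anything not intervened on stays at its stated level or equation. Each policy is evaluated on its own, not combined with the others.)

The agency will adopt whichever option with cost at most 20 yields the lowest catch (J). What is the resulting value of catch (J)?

6

Option 2 (R := 19):
  P = 118
  R = 19
  J = 178 − 118 + 3·19 = 117
Option 3 (R + 62):
  P = 118
  R = 38 − 118 (+62 from intervention) = -18
  J = 178 − 118 + 3·(-18) = 6
Comparing — Option 2: J=117, Option 3: J=6. Lowest is 6 (Option 3).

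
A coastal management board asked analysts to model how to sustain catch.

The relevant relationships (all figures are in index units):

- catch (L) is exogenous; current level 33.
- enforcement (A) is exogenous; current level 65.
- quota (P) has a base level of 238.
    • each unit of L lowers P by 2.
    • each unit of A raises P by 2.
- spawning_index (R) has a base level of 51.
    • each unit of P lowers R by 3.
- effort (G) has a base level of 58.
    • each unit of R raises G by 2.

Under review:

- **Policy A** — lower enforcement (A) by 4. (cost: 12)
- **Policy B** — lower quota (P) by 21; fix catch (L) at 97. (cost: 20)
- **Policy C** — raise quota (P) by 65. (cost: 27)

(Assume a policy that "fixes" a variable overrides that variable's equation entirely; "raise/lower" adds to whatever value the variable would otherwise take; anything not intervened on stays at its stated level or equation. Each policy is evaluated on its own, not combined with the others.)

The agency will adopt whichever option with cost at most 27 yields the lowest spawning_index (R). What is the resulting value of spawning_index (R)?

-1050

Policy A (A − 4):
  L = 33
  A = 65 − 4 = 61
  P = 238 − 2·33 + 2·61 = 294
  R = 51 − 3·294 = -831
Policy B (P − 21, L := 97):
  L = 97
  A = 65
  P = 238 − 2·97 + 2·65 (−21 from intervention) = 153
  R = 51 − 3·153 = -408
Policy C (P + 65):
  L = 33
  A = 65
  P = 238 − 2·33 + 2·65 (+65 from intervention) = 367
  R = 51 − 3·367 = -1050
Comparing — Policy A: R=-831, Policy B: R=-408, Policy C: R=-1050. Lowest is -1050 (Policy C).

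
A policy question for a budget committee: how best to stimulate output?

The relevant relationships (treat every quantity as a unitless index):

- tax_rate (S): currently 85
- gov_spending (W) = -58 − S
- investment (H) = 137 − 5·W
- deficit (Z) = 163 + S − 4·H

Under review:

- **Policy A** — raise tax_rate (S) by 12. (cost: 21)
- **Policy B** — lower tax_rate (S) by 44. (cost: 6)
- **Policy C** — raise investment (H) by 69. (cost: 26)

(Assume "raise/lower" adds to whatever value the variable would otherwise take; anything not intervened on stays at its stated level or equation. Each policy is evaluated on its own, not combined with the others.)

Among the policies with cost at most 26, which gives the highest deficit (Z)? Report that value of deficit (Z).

Policy A (S + 12):
  S = 85 + 12 = 97
  W = -58 − 97 = -155
  H = 137 − 5·(-155) = 912
  Z = 163 + 97 − 4·912 = -3388
Policy B (S − 44):
  S = 85 − 44 = 41
  W = -58 − 41 = -99
  H = 137 − 5·(-99) = 632
  Z = 163 + 41 − 4·632 = -2324
Policy C (H + 69):
  S = 85
  W = -58 − 85 = -143
  H = 137 − 5·(-143) (+69 from intervention) = 921
  Z = 163 + 85 − 4·921 = -3436
Comparing — Policy A: Z=-3388, Policy B: Z=-2324, Policy C: Z=-3436. Highest is -2324 (Policy B).

-2324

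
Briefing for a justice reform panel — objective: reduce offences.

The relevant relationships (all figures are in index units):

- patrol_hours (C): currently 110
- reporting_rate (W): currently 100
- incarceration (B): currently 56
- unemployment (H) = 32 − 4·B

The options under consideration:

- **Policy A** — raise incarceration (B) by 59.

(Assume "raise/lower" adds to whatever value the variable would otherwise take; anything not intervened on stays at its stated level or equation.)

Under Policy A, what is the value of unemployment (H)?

Policy A (B + 59):
  B = 56 + 59 = 115
  H = 32 − 4·115 = -428

-428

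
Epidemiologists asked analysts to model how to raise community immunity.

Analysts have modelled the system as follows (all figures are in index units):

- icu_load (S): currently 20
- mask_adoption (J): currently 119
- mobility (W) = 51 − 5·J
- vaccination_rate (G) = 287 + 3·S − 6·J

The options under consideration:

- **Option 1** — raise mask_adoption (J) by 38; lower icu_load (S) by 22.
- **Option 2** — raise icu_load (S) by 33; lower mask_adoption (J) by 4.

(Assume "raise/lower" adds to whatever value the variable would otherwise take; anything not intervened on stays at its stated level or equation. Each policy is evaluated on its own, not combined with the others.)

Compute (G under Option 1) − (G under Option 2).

Option 1 (J + 38, S − 22):
  S = 20 − 22 = -2
  J = 119 + 38 = 157
  G = 287 + 3·(-2) − 6·157 = -661
Option 2 (S + 33, J − 4):
  S = 20 + 33 = 53
  J = 119 − 4 = 115
  G = 287 + 3·53 − 6·115 = -244
G: -661 − (-244) = -417

-417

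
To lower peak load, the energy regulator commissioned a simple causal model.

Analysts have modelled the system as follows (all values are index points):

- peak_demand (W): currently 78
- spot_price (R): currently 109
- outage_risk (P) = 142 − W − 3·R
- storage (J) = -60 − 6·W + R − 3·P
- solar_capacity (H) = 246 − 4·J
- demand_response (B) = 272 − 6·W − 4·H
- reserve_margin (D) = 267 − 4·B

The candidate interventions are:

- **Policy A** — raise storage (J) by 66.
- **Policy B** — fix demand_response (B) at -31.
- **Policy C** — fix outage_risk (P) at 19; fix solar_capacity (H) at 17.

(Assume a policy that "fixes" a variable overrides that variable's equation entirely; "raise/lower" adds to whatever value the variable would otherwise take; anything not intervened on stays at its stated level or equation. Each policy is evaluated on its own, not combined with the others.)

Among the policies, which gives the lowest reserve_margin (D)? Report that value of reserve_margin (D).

-22917

Policy A (J + 66):
  W = 78
  R = 109
  P = 142 − 78 − 3·109 = -263
  J = -60 − 6·78 + 109 − 3·(-263) (+66 from intervention) = 436
  H = 246 − 4·436 = -1498
  B = 272 − 6·78 − 4·(-1498) = 5796
  D = 267 − 4·5796 = -22917
Policy B (B := -31):
  W = 78
  R = 109
  P = 142 − 78 − 3·109 = -263
  J = -60 − 6·78 + 109 − 3·(-263) = 370
  H = 246 − 4·370 = -1234
  B = -31
  D = 267 − 4·(-31) = 391
Policy C (P := 19, H := 17):
  W = 78
  R = 109
  P = 19
  J = -60 − 6·78 + 109 − 3·19 = -476
  H = 17
  B = 272 − 6·78 − 4·17 = -264
  D = 267 − 4·(-264) = 1323
Comparing — Policy A: D=-22917, Policy B: D=391, Policy C: D=1323. Lowest is -22917 (Policy A).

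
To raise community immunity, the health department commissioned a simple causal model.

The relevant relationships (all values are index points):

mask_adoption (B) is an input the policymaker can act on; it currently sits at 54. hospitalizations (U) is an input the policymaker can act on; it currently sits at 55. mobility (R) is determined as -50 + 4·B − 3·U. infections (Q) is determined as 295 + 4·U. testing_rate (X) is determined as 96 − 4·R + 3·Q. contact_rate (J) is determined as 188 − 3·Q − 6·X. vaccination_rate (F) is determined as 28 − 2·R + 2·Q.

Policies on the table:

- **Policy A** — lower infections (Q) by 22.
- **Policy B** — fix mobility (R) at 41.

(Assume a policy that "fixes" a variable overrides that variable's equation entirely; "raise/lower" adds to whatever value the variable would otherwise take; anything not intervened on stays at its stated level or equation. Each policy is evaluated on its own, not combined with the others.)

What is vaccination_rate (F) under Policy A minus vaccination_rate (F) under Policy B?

Policy A (Q − 22):
  B = 54
  U = 55
  R = -50 + 4·54 − 3·55 = 1
  Q = 295 + 4·55 (−22 from intervention) = 493
  F = 28 − 2·1 + 2·493 = 1012
Policy B (R := 41):
  B = 54
  U = 55
  R = 41
  Q = 295 + 4·55 = 515
  F = 28 − 2·41 + 2·515 = 976
F: 1012 − 976 = 36

36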